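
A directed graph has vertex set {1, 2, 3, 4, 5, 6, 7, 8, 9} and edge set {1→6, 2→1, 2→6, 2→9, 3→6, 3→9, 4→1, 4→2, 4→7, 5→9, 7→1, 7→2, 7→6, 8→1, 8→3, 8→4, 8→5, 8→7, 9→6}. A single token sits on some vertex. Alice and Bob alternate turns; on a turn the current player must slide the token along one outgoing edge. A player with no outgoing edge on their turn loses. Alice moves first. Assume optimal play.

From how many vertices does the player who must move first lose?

Positions with no move are L. A position that does have a move is losing for the player to move precisely when every available move leads to a winning position for the opponent. Fill in the labels:
Every edge goes from a vertex to one that appears earlier in the order 6, 9, 1, 5, 3, 2, 7, 4, 8, so processing vertices in that order labels each vertex after all of its successors.
6: no outgoing edge → L
9: reaches L-position 6 → W
1: reaches L-position 6 → W
5: only reaches 9(W), which is W → L
3: reaches L-position 6 → W
2: reaches L-position 6 → W
7: reaches L-position 6 → W
4: only reaches 7(W), 2(W), 1(W), all W → L
8: reaches L-position 4 → W
The L vertices are 4, 5, 6; that is 3 in all.

3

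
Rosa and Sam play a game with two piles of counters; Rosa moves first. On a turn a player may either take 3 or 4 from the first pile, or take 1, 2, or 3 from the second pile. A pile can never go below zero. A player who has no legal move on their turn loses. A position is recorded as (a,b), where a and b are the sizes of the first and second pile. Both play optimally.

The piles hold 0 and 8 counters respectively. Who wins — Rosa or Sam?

Sam wins.

Label each position W (a win for the player to move) or L (a loss). A position with no legal move is L; any other position is W exactly when some move reaches an L, and L when every move reaches a W.
No move ever increases a pile, so every position that can arise here has a ≤ 0 and b ≤ 8; it is enough to label the cells with 0 ≤ a ≤ 0 and 0 ≤ b ≤ 8.
Every move lowers a or b (never raises either), so fill the grid row by row in increasing a, and left to right within a row: each cell's successors are then already labelled.
      b=0  b=1  b=2  b=3  b=4  b=5  b=6  b=7  b=8
a=0:    L    W    W    W    L    W    W    W    L
Cells with no legal move (terminal, hence L): (0,0).
The remaining L cells, each justified by listing all of its moves:
(0,4): L (options (0,3)(W), (0,2)(W), (0,1)(W) are all W)
(0,8): L (options (0,7)(W), (0,6)(W), (0,5)(W) are all W)
Every other cell has at least one move into one of the L cells above, so it is W.
Every move from (0,8) reaches a W position, so the mover loses.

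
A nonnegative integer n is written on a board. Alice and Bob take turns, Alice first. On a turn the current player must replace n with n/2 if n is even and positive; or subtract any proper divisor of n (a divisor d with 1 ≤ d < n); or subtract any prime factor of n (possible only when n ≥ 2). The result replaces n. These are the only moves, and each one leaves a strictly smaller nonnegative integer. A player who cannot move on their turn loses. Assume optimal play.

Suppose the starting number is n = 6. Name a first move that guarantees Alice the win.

Compute win/loss labels from the base case upward. A position with no move is L. Any other position is W if it can reach an L in one move, else L.
n=0: no move → L
n=1: no move → L
n=2: can move to 0, which is L ⇒ W
n=3: can move to 0, which is L ⇒ W
n=4: moves to 2(W), 3(W); every one is W ⇒ L
n=5: can move to 0, which is L ⇒ W
n=6: can move to 4, which is L ⇒ W
From 6, the L positions reachable in one move are: 4.

Move to 4.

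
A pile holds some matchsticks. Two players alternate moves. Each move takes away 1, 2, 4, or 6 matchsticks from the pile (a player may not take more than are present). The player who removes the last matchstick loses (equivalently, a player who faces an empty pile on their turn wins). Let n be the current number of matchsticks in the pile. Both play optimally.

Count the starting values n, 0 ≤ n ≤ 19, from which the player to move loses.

Build the W/L table. Terminal = W. A non-terminal position is W if it has a move to some L; otherwise it is L.
n=0: no move; the opponent has just taken the last matchstick and therefore loses → W
n=1: the only move is to 0(W), a W ⇒ L
n=2: can move to 1, which is L ⇒ W
n=3: can move to 1, which is L ⇒ W
n=4: moves to 3(W), 2(W), 0(W); every one is W ⇒ L
n=5: can move to 4, which is L ⇒ W
n=6: can move to 4, which is L ⇒ W
n=7: can move to 1, which is L ⇒ W
n=8: can move to 4, which is L ⇒ W
n=9: moves to 8(W), 7(W), 5(W), 3(W); every one is W ⇒ L
n=10: can move to 9, which is L ⇒ W
n=11: can move to 9, which is L ⇒ W
n=12: moves to 11(W), 10(W), 8(W), 6(W); every one is W ⇒ L
n=13: can move to 12, which is L ⇒ W
n=14: can move to 12, which is L ⇒ W
n=15: can move to 9, which is L ⇒ W
n=16: can move to 12, which is L ⇒ W
n=17: moves to 16(W), 15(W), 13(W), 11(W); every one is W ⇒ L
n=18: can move to 17, which is L ⇒ W
n=19: can move to 17, which is L ⇒ W
L entries with 0 ≤ n ≤ 19: n = 1, 4, 9, 12, 17; that makes 5.

5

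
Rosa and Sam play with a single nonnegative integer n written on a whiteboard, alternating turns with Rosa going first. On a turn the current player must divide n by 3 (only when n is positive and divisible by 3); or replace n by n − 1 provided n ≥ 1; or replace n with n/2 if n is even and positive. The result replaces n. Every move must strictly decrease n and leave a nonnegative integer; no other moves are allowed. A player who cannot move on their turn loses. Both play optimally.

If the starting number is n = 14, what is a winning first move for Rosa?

Move to 7.

Classify positions by backward induction: terminal positions (no move available) are L. From any other position, the mover wins iff some move reaches an L.
n=0: no move → L
n=1: can move to 0, which is L ⇒ W
n=2: the only move is to 1(W), a W ⇒ L
n=3: can move to 2, which is L ⇒ W
n=4: can move to 2, which is L ⇒ W
n=5: the only move is to 4(W), a W ⇒ L
n=6: can move to 2, which is L ⇒ W
n=7: the only move is to 6(W), a W ⇒ L
n=8: can move to 7, which is L ⇒ W
n=9: moves to 3(W), 8(W); every one is W ⇒ L
n=10: can move to 5, which is L ⇒ W
n=11: the only move is to 10(W), a W ⇒ L
n=12: can move to 11, which is L ⇒ W
n=13: the only move is to 12(W), a W ⇒ L
n=14: can move to 7, which is L ⇒ W
From 14, the L positions reachable in one move are: 7, 13. Any move reaching one of these is winning.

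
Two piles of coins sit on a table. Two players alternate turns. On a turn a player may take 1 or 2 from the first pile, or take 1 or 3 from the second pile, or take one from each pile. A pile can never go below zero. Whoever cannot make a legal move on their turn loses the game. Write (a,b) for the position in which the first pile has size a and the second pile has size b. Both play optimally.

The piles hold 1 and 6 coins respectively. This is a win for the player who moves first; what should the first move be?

Move to (0,6).

Work bottom-up. With no move the player to move loses. Otherwise the position is W if at least one move leads to an L position for the opponent, and L if every move leads to a W.
No move ever increases a pile, so every position that can arise here has a ≤ 1 and b ≤ 6; it is enough to label the cells with 0 ≤ a ≤ 1 and 0 ≤ b ≤ 6.
Every move lowers a or b (never raises either), so fill the grid row by row in increasing a, and left to right within a row: each cell's successors are then already labelled.
      b=0  b=1  b=2  b=3  b=4  b=5  b=6
a=0:    L    W    L    W    L    W    L
a=1:    W    W    W    W    W    W    W
Cells with no legal move (terminal, hence L): (0,0).
The remaining L cells, each justified by listing all of its moves:
(0,2): L (sole option (0,1)(W) is W)
(0,4): L (options (0,3)(W), (0,1)(W) are all W)
(0,6): L (options (0,5)(W), (0,3)(W) are all W)
Every other cell has at least one move into one of the L cells above, so it is W.
From (1,6), the L positions reachable in one move are: (0,6).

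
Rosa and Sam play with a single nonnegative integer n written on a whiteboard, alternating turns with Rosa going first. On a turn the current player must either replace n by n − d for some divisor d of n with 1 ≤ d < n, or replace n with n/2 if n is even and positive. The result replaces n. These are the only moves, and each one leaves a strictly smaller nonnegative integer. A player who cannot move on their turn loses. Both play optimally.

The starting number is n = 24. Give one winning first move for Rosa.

Classify positions by backward induction: terminal positions (no move available) are L. From any other position, the mover wins iff some move reaches an L.
n=0: no move → L
n=1: no move → L
n=2: W (go to 1, an L position)
n=3: L (sole option 2(W) is W)
n=4: W (go to 3, an L position)
n=5: L (sole option 4(W) is W)
n=6: W (go to 3, an L position)
n=7: L (sole option 6(W) is W)
n=8: W (go to 7, an L position)
n=9: L (options 6(W), 8(W) are all W)
n=10: W (go to 5, an L position)
n=11: L (sole option 10(W) is W)
n=12: W (go to 9, an L position)
n=13: L (sole option 12(W) is W)
n=14: W (go to 7, an L position)
n=15: L (options 10(W), 12(W), 14(W) are all W)
n=16: W (go to 15, an L position)
n=17: L (sole option 16(W) is W)
n=18: W (go to 9, an L position)
n=19: L (sole option 18(W) is W)
n=20: W (go to 15, an L position)
n=21: L (options 14(W), 18(W), 20(W) are all W)
n=22: W (go to 11, an L position)
n=23: L (sole option 22(W) is W)
n=24: W (go to 21, an L position)
From 24, the L positions reachable in one move are: 21, 23. Any move reaching one of these is winning.

Move to 21.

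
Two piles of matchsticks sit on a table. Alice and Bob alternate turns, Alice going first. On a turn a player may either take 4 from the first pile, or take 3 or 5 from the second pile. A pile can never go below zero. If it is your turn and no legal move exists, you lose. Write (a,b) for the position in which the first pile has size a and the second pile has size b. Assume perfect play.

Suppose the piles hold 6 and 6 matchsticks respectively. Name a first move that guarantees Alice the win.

Move to (6,3).

Use the standard recursion: the mover loses at a terminal position; elsewhere, the mover wins exactly when some move hands the opponent an L position.
No move ever increases a pile, so every position that can arise here has a ≤ 6 and b ≤ 6; it is enough to label the cells with 0 ≤ a ≤ 6 and 0 ≤ b ≤ 6.
Every move lowers a or b (never raises either), so fill the grid row by row in increasing a, and left to right within a row: each cell's successors are then already labelled.
      b=0  b=1  b=2  b=3  b=4  b=5  b=6
a=0:    L    L    L    W    W    W    W
a=1:    L    L    L    W    W    W    W
a=2:    L    L    L    W    W    W    W
a=3:    L    L    L    W    W    W    W
a=4:    W    W    W    L    L    L    W
a=5:    W    W    W    L    L    L    W
a=6:    W    W    W    L    L    L    W
Cells with no legal move (terminal, hence L): (0,0), (0,1), (0,2), (1,0), (1,1), (1,2), (2,0), (2,1), (2,2), (3,0), (3,1), (3,2).
The remaining L cells, each justified by listing all of its moves:
(4,3): L (options (0,3)(W), (4,0)(W) are all W)
(4,4): L (options (0,4)(W), (4,1)(W) are all W)
(4,5): L (options (0,5)(W), (4,2)(W), (4,0)(W) are all W)
(5,3): L (options (1,3)(W), (5,0)(W) are all W)
(5,4): L (options (1,4)(W), (5,1)(W) are all W)
(5,5): L (options (1,5)(W), (5,2)(W), (5,0)(W) are all W)
(6,3): L (options (2,3)(W), (6,0)(W) are all W)
(6,4): L (options (2,4)(W), (6,1)(W) are all W)
(6,5): L (options (2,5)(W), (6,2)(W), (6,0)(W) are all W)
Every other cell has at least one move into one of the L cells above, so it is W.
From (6,6), the L positions reachable in one move are: (6,3).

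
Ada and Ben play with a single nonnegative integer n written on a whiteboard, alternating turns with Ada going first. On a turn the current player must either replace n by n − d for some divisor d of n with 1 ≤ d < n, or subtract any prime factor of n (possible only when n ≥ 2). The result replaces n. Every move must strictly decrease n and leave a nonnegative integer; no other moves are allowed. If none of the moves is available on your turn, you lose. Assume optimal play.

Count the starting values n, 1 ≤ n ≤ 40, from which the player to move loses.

Build the W/L table. Terminal = L. A non-terminal position is W if it has a move to some L; otherwise it is L.
n=0: no move → L
n=1: no move → L
n=2: W (go to 0, an L position)
n=3: W (go to 0, an L position)
n=4: L (options 2(W), 3(W) are all W)
n=5: W (go to 0, an L position)
n=6: W (go to 4, an L position)
n=7: W (go to 0, an L position)
n=8: W (go to 4, an L position)
n=9: L (options 6(W), 8(W) are all W)
n=10: W (go to 9, an L position)
n=11: W (go to 0, an L position)
n=12: W (go to 9, an L position)
n=13: W (go to 0, an L position)
n=14: L (options 7(W), 12(W), 13(W) are all W)
n=15: W (go to 14, an L position)
n=16: W (go to 14, an L position)
n=17: W (go to 0, an L position)
n=18: W (go to 9, an L position)
n=19: W (go to 0, an L position)
n=20: L (options 10(W), 15(W), 16(W), 18(W), 19(W) are all W)
n=21: W (go to 14, an L position)
n=22: W (go to 20, an L position)
n=23: W (go to 0, an L position)
n=24: W (go to 20, an L position)
n=25: W (go to 20, an L position)
n=26: L (options 13(W), 24(W), 25(W) are all W)
n=27: W (go to 26, an L position)
n=28: W (go to 14, an L position)
n=29: W (go to 0, an L position)
n=30: W (go to 20, an L position)
n=31: W (go to 0, an L position)
n=32: L (options 16(W), 24(W), 28(W), 30(W), 31(W) are all W)
n=33: W (go to 32, an L position)
n=34: W (go to 32, an L position)
n=35: L (options 28(W), 30(W), 34(W) are all W)
n=36: W (go to 32, an L position)
n=37: W (go to 0, an L position)
n=38: L (options 19(W), 36(W), 37(W) are all W)
n=39: W (go to 26, an L position)
n=40: W (go to 20, an L position)
L entries with 1 ≤ n ≤ 40 (n=0 is outside the asked range and is not counted): n = 1, 4, 9, 14, 20, 26, 32, 35, 38; that makes 9.

9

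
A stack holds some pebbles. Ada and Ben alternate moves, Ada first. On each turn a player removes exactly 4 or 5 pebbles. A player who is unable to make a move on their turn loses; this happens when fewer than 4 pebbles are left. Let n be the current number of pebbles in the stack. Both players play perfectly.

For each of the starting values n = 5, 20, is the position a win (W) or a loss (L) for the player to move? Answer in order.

Positions with no move are L. A position that does have a move is losing for the player to move precisely when every available move leads to a winning position for the opponent. Fill in the labels:
n=0: no move → L
n=1: no move → L
n=2: no move → L
n=3: no move → L
n=4: can move to 0, which is L ⇒ W
n=5: can move to 1, which is L ⇒ W
n=6: can move to 2, which is L ⇒ W
n=7: can move to 3, which is L ⇒ W
n=8: can move to 3, which is L ⇒ W
n=9: moves to 5(W), 4(W); every one is W ⇒ L
n=10: moves to 6(W), 5(W); every one is W ⇒ L
n=11: moves to 7(W), 6(W); every one is W ⇒ L
n=12: moves to 8(W), 7(W); every one is W ⇒ L
n=13: can move to 9, which is L ⇒ W
n=14: can move to 10, which is L ⇒ W
n=15: can move to 11, which is L ⇒ W
n=16: can move to 12, which is L ⇒ W
n=17: can move to 12, which is L ⇒ W
n=18: moves to 14(W), 13(W); every one is W ⇒ L
n=19: moves to 15(W), 14(W); every one is W ⇒ L
n=20: moves to 16(W), 15(W); every one is W ⇒ L

5: W, 20: L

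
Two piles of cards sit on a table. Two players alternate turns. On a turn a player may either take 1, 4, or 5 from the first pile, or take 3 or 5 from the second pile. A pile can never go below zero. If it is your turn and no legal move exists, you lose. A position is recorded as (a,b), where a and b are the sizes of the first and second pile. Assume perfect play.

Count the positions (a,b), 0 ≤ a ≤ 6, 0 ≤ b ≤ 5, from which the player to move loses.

Work bottom-up. With no move the player to move loses. Otherwise the position is W if at least one move leads to an L position for the opponent, and L if every move leads to a W.
Every move lowers a or b (never raises either), so fill the grid row by row in increasing a, and left to right within a row: each cell's successors are then already labelled.
      b=0  b=1  b=2  b=3  b=4  b=5
a=0:    L    L    L    W    W    W
a=1:    W    W    W    L    L    L
a=2:    L    L    L    W    W    W
a=3:    W    W    W    L    L    L
a=4:    W    W    W    W    W    W
a=5:    W    W    W    W    W    W
a=6:    W    W    W    W    W    W
Cells with no legal move (terminal, hence L): (0,0), (0,1), (0,2).
The remaining L cells, each justified by listing all of its moves:
(1,3): moves to (0,3)(W), (1,0)(W); every one is W ⇒ L
(1,4): moves to (0,4)(W), (1,1)(W); every one is W ⇒ L
(1,5): moves to (0,5)(W), (1,2)(W), (1,0)(W); every one is W ⇒ L
(2,0): the only move is to (1,0)(W), a W ⇒ L
(2,1): the only move is to (1,1)(W), a W ⇒ L
(2,2): the only move is to (1,2)(W), a W ⇒ L
(3,3): moves to (2,3)(W), (3,0)(W); every one is W ⇒ L
(3,4): moves to (2,4)(W), (3,1)(W); every one is W ⇒ L
(3,5): moves to (2,5)(W), (3,2)(W), (3,0)(W); every one is W ⇒ L
Every other cell has at least one move into one of the L cells above, so it is W.
L cells per row: a=0: 3, a=1: 3, a=2: 3, a=3: 3, a=4: 0, a=5: 0, a=6: 0; total 12.

12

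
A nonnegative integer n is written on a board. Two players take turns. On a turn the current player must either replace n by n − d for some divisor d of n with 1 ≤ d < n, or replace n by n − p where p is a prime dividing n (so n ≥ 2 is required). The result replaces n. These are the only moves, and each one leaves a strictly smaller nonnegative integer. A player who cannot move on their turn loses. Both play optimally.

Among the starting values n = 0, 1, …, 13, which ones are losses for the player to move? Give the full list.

0, 1, 4, 9

Work bottom-up. With no move the player to move loses. Otherwise the position is W if at least one move leads to an L position for the opponent, and L if every move leads to a W.
n=0: no move → L
n=1: no move → L
n=2: W (go to 0, an L position)
n=3: W (go to 0, an L position)
n=4: L (options 2(W), 3(W) are all W)
n=5: W (go to 0, an L position)
n=6: W (go to 4, an L position)
n=7: W (go to 0, an L position)
n=8: W (go to 4, an L position)
n=9: L (options 6(W), 8(W) are all W)
n=10: W (go to 9, an L position)
n=11: W (go to 0, an L position)
n=12: W (go to 9, an L position)
n=13: W (go to 0, an L position)
The losing starting values of n are exactly the entries labelled L in this table (4 of them).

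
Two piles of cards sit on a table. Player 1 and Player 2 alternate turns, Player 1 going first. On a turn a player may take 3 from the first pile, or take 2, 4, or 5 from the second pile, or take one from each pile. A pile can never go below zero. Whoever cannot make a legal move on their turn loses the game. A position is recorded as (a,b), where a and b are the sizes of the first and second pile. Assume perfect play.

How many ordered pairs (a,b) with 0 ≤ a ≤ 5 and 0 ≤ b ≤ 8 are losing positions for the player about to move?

Positions with no move are L. A position that does have a move is losing for the player to move precisely when every available move leads to a winning position for the opponent. Fill in the labels:
Every move lowers a or b (never raises either), so fill the grid row by row in increasing a, and left to right within a row: each cell's successors are then already labelled.
      b=0  b=1  b=2  b=3  b=4  b=5  b=6  b=7  b=8
a=0:    L    L    W    W    W    W    W    L    L
a=1:    L    W    W    L    W    W    L    W    W
a=2:    L    W    W    L    W    W    L    W    W
a=3:    W    W    L    L    W    W    W    W    W
a=4:    W    L    L    W    W    W    W    W    L
a=5:    W    L    W    W    L    W    W    L    W
Cells with no legal move (terminal, hence L): (0,0), (0,1), (1,0), (2,0).
The remaining L cells, each justified by listing all of its moves:
(0,7): only reaches (0,5)(W), (0,3)(W), (0,2)(W), all W → L
(0,8): only reaches (0,6)(W), (0,4)(W), (0,3)(W), all W → L
(1,3): only reaches (1,1)(W), (0,2)(W), all W → L
(1,6): only reaches (1,4)(W), (1,2)(W), (1,1)(W), (0,5)(W), all W → L
(2,3): only reaches (2,1)(W), (1,2)(W), all W → L
(2,6): only reaches (2,4)(W), (2,2)(W), (2,1)(W), (1,5)(W), all W → L
(3,2): only reaches (0,2)(W), (3,0)(W), (2,1)(W), all W → L
(3,3): only reaches (0,3)(W), (3,1)(W), (2,2)(W), all W → L
(4,1): only reaches (1,1)(W), (3,0)(W), all W → L
(4,2): only reaches (1,2)(W), (4,0)(W), (3,1)(W), all W → L
(4,8): only reaches (1,8)(W), (4,6)(W), (4,4)(W), (4,3)(W), (3,7)(W), all W → L
(5,1): only reaches (2,1)(W), (4,0)(W), all W → L
(5,4): only reaches (2,4)(W), (5,2)(W), (5,0)(W), (4,3)(W), all W → L
(5,7): only reaches (2,7)(W), (5,5)(W), (5,3)(W), (5,2)(W), (4,6)(W), all W → L
Every other cell has at least one move into one of the L cells above, so it is W.
L cells per row: a=0: 4, a=1: 3, a=2: 3, a=3: 2, a=4: 3, a=5: 3; total 18.

18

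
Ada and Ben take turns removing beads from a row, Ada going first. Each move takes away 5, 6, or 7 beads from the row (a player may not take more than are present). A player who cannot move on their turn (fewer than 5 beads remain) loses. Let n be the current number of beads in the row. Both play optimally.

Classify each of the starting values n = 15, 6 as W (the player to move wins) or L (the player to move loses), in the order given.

Work bottom-up. With no move the player to move loses. Otherwise the position is W if at least one move leads to an L position for the opponent, and L if every move leads to a W.
n=0: no move → L
n=1: no move → L
n=2: no move → L
n=3: no move → L
n=4: no move → L
n=5: W (go to 0, an L position)
n=6: W (go to 1, an L position)
n=7: W (go to 2, an L position)
n=8: W (go to 3, an L position)
n=9: W (go to 4, an L position)
n=10: W (go to 4, an L position)
n=11: W (go to 4, an L position)
n=12: L (options 7(W), 6(W), 5(W) are all W)
n=13: L (options 8(W), 7(W), 6(W) are all W)
n=14: L (options 9(W), 8(W), 7(W) are all W)
n=15: L (options 10(W), 9(W), 8(W) are all W)

15: L, 6: W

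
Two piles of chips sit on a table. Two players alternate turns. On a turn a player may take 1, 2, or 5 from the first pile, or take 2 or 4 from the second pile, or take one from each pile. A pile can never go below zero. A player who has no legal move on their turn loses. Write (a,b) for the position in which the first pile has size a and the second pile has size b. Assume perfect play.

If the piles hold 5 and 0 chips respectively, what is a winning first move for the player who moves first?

Move to (3,0).

Classify positions by backward induction: terminal positions (no move available) are L. From any other position, the mover wins iff some move reaches an L.
No move ever increases a pile, so every position that can arise here has a ≤ 5 and b ≤ 0; it is enough to label the cells with 0 ≤ a ≤ 5 and 0 ≤ b ≤ 0.
Every move lowers a or b (never raises either), so fill the grid row by row in increasing a, and left to right within a row: each cell's successors are then already labelled.
      b=0
a=0:    L
a=1:    W
a=2:    W
a=3:    L
a=4:    W
a=5:    W
Cells with no legal move (terminal, hence L): (0,0).
The remaining L cells, each justified by listing all of its moves:
(3,0): only reaches (2,0)(W), (1,0)(W), all W → L
Every other cell has at least one move into one of the L cells above, so it is W.
From (5,0), the L positions reachable in one move are: (3,0), (0,0). Any move reaching one of these is winning.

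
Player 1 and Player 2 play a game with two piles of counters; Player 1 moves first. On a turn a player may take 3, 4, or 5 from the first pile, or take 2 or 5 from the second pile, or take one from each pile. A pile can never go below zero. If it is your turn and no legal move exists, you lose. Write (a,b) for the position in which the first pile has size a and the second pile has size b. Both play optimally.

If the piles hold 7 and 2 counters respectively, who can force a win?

Positions with no move are L. A position that does have a move is losing for the player to move precisely when every available move leads to a winning position for the opponent. Fill in the labels:
No move ever increases a pile, so every position that can arise here has a ≤ 7 and b ≤ 2; it is enough to label the cells with 0 ≤ a ≤ 7 and 0 ≤ b ≤ 2.
Every move lowers a or b (never raises either), so fill the grid row by row in increasing a, and left to right within a row: each cell's successors are then already labelled.
      b=0  b=1  b=2
a=0:    L    L    W
a=1:    L    W    W
a=2:    L    W    W
a=3:    W    W    L
a=4:    W    W    L
a=5:    W    W    L
a=6:    W    L    W
a=7:    W    L    W
Cells with no legal move (terminal, hence L): (0,0), (0,1), (1,0), (2,0).
The remaining L cells, each justified by listing all of its moves:
(3,2): moves to (0,2)(W), (3,0)(W), (2,1)(W); every one is W ⇒ L
(4,2): moves to (1,2)(W), (0,2)(W), (4,0)(W), (3,1)(W); every one is W ⇒ L
(5,2): moves to (2,2)(W), (1,2)(W), (0,2)(W), (5,0)(W), (4,1)(W); every one is W ⇒ L
(6,1): moves to (3,1)(W), (2,1)(W), (1,1)(W), (5,0)(W); every one is W ⇒ L
(7,1): moves to (4,1)(W), (3,1)(W), (2,1)(W), (6,0)(W); every one is W ⇒ L
Every other cell has at least one move into one of the L cells above, so it is W.
From (7,2) Player 1 can move to (4,2), reaching an L position.

Player 1 wins.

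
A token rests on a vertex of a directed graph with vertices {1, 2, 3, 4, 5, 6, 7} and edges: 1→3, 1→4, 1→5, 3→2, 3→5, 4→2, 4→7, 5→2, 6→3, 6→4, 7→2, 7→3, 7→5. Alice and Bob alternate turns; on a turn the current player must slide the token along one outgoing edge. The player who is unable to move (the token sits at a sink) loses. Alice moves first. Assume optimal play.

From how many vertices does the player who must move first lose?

Classify positions by backward induction: terminal positions (no move available) are L. From any other position, the mover wins iff some move reaches an L.
Every edge goes from a vertex to one that appears earlier in the order 2, 5, 3, 7, 4, 6, 1, so processing vertices in that order labels each vertex after all of its successors.
2: no outgoing edge → L
5: reaches L-position 2 → W
3: reaches L-position 2 → W
7: reaches L-position 2 → W
4: reaches L-position 2 → W
6: only reaches 4(W), 3(W), all W → L
1: only reaches 4(W), 3(W), 5(W), all W → L
The L vertices are 1, 2, 6; that is 3 in all.

3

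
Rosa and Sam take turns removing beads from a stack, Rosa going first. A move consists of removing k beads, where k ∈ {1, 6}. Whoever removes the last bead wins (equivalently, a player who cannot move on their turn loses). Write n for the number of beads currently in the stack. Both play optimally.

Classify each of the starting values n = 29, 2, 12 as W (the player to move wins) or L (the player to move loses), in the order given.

29: W, 2: L, 12: W

Use the standard recursion: the mover loses at a terminal position; elsewhere, the mover wins exactly when some move hands the opponent an L position.
n=0: no move → L
n=1: can move to 0, which is L ⇒ W
n=2: the only move is to 1(W), a W ⇒ L
n=3: can move to 2, which is L ⇒ W
n=4: the only move is to 3(W), a W ⇒ L
n=5: can move to 4, which is L ⇒ W
n=6: can move to 0, which is L ⇒ W
n=7: moves to 6(W), 1(W); every one is W ⇒ L
n=8: can move to 7, which is L ⇒ W
n=9: moves to 8(W), 3(W); every one is W ⇒ L
n=10: can move to 9, which is L ⇒ W
n=11: moves to 10(W), 5(W); every one is W ⇒ L
n=12: can move to 11, which is L ⇒ W
n=13: can move to 7, which is L ⇒ W
n=14: moves to 13(W), 8(W); every one is W ⇒ L
n=15: can move to 14, which is L ⇒ W
n=16: moves to 15(W), 10(W); every one is W ⇒ L
n=17: can move to 16, which is L ⇒ W
n=18: moves to 17(W), 12(W); every one is W ⇒ L
n=19: can move to 18, which is L ⇒ W
n=20: can move to 14, which is L ⇒ W
n=21: moves to 20(W), 15(W); every one is W ⇒ L
n=22: can move to 21, which is L ⇒ W
n=23: moves to 22(W), 17(W); every one is W ⇒ L
n=24: can move to 23, which is L ⇒ W
n=25: moves to 24(W), 19(W); every one is W ⇒ L
n=26: can move to 25, which is L ⇒ W
n=27: can move to 21, which is L ⇒ W
n=28: moves to 27(W), 22(W); every one is W ⇒ L
n=29: can move to 28, which is L ⇒ W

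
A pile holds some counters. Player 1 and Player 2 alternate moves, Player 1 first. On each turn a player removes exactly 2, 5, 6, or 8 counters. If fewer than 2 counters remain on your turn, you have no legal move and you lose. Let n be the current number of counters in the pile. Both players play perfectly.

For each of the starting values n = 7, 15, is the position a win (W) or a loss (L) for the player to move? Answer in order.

7: W, 15: L

Label each position W (a win for the player to move) or L (a loss). A position with no legal move is L; any other position is W exactly when some move reaches an L, and L when every move reaches a W.
n=0: no move → L
n=1: no move → L
n=2: W (go to 0, an L position)
n=3: W (go to 1, an L position)
n=4: L (sole option 2(W) is W)
n=5: W (go to 0, an L position)
n=6: W (go to 4, an L position)
n=7: W (go to 1, an L position)
n=8: W (go to 0, an L position)
n=9: W (go to 4, an L position)
n=10: W (go to 4, an L position)
n=11: L (options 9(W), 6(W), 5(W), 3(W) are all W)
n=12: W (go to 4, an L position)
n=13: W (go to 11, an L position)
n=14: L (options 12(W), 9(W), 8(W), 6(W) are all W)
n=15: L (options 13(W), 10(W), 9(W), 7(W) are all W)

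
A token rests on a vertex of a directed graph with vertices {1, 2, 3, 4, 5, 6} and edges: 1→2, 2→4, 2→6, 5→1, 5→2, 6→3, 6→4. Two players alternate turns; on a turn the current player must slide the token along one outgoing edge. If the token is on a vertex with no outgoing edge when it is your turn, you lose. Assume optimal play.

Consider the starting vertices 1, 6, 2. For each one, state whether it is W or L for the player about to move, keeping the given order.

1: L, 6: W, 2: W

Build the W/L table. Terminal = L. A non-terminal position is W if it has a move to some L; otherwise it is L.
Every edge goes from a vertex to one that appears earlier in the order 4, 3, 6, 2, 1, 5, so processing vertices in that order labels each vertex after all of its successors.
4: no outgoing edge → L
3: no outgoing edge → L
6: can move to 3, which is L ⇒ W
2: can move to 4, which is L ⇒ W
1: the only move is to 2(W), a W ⇒ L
5: can move to 1, which is L ⇒ W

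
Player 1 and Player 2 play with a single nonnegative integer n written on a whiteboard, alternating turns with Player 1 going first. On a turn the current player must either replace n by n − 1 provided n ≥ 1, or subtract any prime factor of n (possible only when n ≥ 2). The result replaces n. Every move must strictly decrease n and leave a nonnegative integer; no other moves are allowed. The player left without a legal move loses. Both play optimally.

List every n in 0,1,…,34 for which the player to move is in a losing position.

0, 4, 8, 12, 16, 20, 24, 28, 32

Build the W/L table. Terminal = L. A non-terminal position is W if it has a move to some L; otherwise it is L.
n=0: no move → L
n=1: →0(L), so W
n=2: →0(L), so W
n=3: →0(L), so W
n=4: →2(W), 3(W) — all W, so L
n=5: →0(L), so W
n=6: →4(L), so W
n=7: →0(L), so W
n=8: →6(W), 7(W) — all W, so L
n=9: →8(L), so W
n=10: →8(L), so W
n=11: →0(L), so W
n=12: →9(W), 10(W), 11(W) — all W, so L
n=13: →0(L), so W
n=14: →12(L), so W
n=15: →12(L), so W
n=16: →14(W), 15(W) — all W, so L
n=17: →0(L), so W
n=18: →16(L), so W
n=19: →0(L), so W
n=20: →15(W), 18(W), 19(W) — all W, so L
n=21: →20(L), so W
n=22: →20(L), so W
n=23: →0(L), so W
n=24: →21(W), 22(W), 23(W) — all W, so L
n=25: →20(L), so W
n=26: →24(L), so W
n=27: →24(L), so W
n=28: →21(W), 26(W), 27(W) — all W, so L
n=29: →0(L), so W
n=30: →28(L), so W
n=31: →0(L), so W
n=32: →30(W), 31(W) — all W, so L
n=33: →32(L), so W
n=34: →32(L), so W
The losing starting values of n are exactly the entries labelled L in this table (9 of them).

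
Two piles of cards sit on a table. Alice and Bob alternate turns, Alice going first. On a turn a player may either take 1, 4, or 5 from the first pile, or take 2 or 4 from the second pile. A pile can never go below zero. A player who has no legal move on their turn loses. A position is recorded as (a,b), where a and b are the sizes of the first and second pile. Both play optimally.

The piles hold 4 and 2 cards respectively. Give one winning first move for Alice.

Move to (3,2).

Compute win/loss labels from the base case upward. A position with no move is L. Any other position is W if it can reach an L in one move, else L.
No move ever increases a pile, so every position that can arise here has a ≤ 4 and b ≤ 2; it is enough to label the cells with 0 ≤ a ≤ 4 and 0 ≤ b ≤ 2.
Every move lowers a or b (never raises either), so fill the grid row by row in increasing a, and left to right within a row: each cell's successors are then already labelled.
      b=0  b=1  b=2
a=0:    L    L    W
a=1:    W    W    L
a=2:    L    L    W
a=3:    W    W    L
a=4:    W    W    W
Cells with no legal move (terminal, hence L): (0,0), (0,1).
The remaining L cells, each justified by listing all of its moves:
(1,2): only reaches (0,2)(W), (1,0)(W), all W → L
(2,0): only reaches (1,0)(W), which is W → L
(2,1): only reaches (1,1)(W), which is W → L
(3,2): only reaches (2,2)(W), (3,0)(W), all W → L
Every other cell has at least one move into one of the L cells above, so it is W.
From (4,2), the L positions reachable in one move are: (3,2).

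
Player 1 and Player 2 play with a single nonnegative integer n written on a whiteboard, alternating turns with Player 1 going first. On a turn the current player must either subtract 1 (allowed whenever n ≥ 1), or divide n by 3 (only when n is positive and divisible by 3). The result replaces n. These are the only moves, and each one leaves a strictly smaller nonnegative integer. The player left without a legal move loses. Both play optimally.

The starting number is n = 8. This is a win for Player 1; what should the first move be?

Positions with no move are L. A position that does have a move is losing for the player to move precisely when every available move leads to a winning position for the opponent. Fill in the labels:
n=0: no move → L
n=1: W (go to 0, an L position)
n=2: L (sole option 1(W) is W)
n=3: W (go to 2, an L position)
n=4: L (sole option 3(W) is W)
n=5: W (go to 4, an L position)
n=6: W (go to 2, an L position)
n=7: L (sole option 6(W) is W)
n=8: W (go to 7, an L position)
From 8, the L positions reachable in one move are: 7.

Move to 7.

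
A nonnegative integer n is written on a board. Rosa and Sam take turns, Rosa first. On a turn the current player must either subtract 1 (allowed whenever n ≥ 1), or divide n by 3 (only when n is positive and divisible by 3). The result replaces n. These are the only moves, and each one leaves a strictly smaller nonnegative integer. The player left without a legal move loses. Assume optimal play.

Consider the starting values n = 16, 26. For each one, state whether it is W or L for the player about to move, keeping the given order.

16: W, 26: L

Positions with no move are L. A position that does have a move is losing for the player to move precisely when every available move leads to a winning position for the opponent. Fill in the labels:
n=0: no move → L
n=1: can move to 0, which is L ⇒ W
n=2: the only move is to 1(W), a W ⇒ L
n=3: can move to 2, which is L ⇒ W
n=4: the only move is to 3(W), a W ⇒ L
n=5: can move to 4, which is L ⇒ W
n=6: can move to 2, which is L ⇒ W
n=7: the only move is to 6(W), a W ⇒ L
n=8: can move to 7, which is L ⇒ W
n=9: moves to 3(W), 8(W); every one is W ⇒ L
n=10: can move to 9, which is L ⇒ W
n=11: the only move is to 10(W), a W ⇒ L
n=12: can move to 4, which is L ⇒ W
n=13: the only move is to 12(W), a W ⇒ L
n=14: can move to 13, which is L ⇒ W
n=15: moves to 5(W), 14(W); every one is W ⇒ L
n=16: can move to 15, which is L ⇒ W
n=17: the only move is to 16(W), a W ⇒ L
n=18: can move to 17, which is L ⇒ W
n=19: the only move is to 18(W), a W ⇒ L
n=20: can move to 19, which is L ⇒ W
n=21: can move to 7, which is L ⇒ W
n=22: the only move is to 21(W), a W ⇒ L
n=23: can move to 22, which is L ⇒ W
n=24: moves to 8(W), 23(W); every one is W ⇒ L
n=25: can move to 24, which is L ⇒ W
n=26: the only move is to 25(W), a W ⇒ L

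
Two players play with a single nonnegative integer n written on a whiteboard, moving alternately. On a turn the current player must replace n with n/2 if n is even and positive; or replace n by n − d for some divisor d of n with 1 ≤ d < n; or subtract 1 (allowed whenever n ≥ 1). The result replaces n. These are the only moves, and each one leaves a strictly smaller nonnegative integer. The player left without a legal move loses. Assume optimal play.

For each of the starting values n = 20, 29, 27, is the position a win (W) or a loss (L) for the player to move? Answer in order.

Label each position W (a win for the player to move) or L (a loss). A position with no legal move is L; any other position is W exactly when some move reaches an L, and L when every move reaches a W.
n=0: no move → L
n=1: →0(L), so W
n=2: →1(W) only, which is W, so L
n=3: →2(L), so W
n=4: →2(L), so W
n=5: →4(W) only, which is W, so L
n=6: →5(L), so W
n=7: →6(W) only, which is W, so L
n=8: →7(L), so W
n=9: →6(W), 8(W) — all W, so L
n=10: →5(L), so W
n=11: →10(W) only, which is W, so L
n=12: →9(L), so W
n=13: →12(W) only, which is W, so L
n=14: →7(L), so W
n=15: →10(W), 12(W), 14(W) — all W, so L
n=16: →15(L), so W
n=17: →16(W) only, which is W, so L
n=18: →9(L), so W
n=19: →18(W) only, which is W, so L
n=20: →15(L), so W
n=21: →14(W), 18(W), 20(W) — all W, so L
n=22: →11(L), so W
n=23: →22(W) only, which is W, so L
n=24: →21(L), so W
n=25: →20(W), 24(W) — all W, so L
n=26: →13(L), so W
n=27: →18(W), 24(W), 26(W) — all W, so L
n=28: →21(L), so W
n=29: →28(W) only, which is W, so L

20: W, 29: L, 27: L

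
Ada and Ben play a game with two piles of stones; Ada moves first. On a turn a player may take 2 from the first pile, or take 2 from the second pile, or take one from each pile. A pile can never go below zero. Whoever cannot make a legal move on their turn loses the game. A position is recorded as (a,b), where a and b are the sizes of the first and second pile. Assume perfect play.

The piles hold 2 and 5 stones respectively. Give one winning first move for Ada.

Positions with no move are L. A position that does have a move is losing for the player to move precisely when every available move leads to a winning position for the opponent. Fill in the labels:
No move ever increases a pile, so every position that can arise here has a ≤ 2 and b ≤ 5; it is enough to label the cells with 0 ≤ a ≤ 2 and 0 ≤ b ≤ 5.
Every move lowers a or b (never raises either), so fill the grid row by row in increasing a, and left to right within a row: each cell's successors are then already labelled.
      b=0  b=1  b=2  b=3  b=4  b=5
a=0:    L    L    W    W    L    L
a=1:    L    W    W    L    L    W
a=2:    W    W    L    L    W    W
Cells with no legal move (terminal, hence L): (0,0), (0,1), (1,0).
The remaining L cells, each justified by listing all of its moves:
(0,4): the only move is to (0,2)(W), a W ⇒ L
(0,5): the only move is to (0,3)(W), a W ⇒ L
(1,3): moves to (1,1)(W), (0,2)(W); every one is W ⇒ L
(1,4): moves to (1,2)(W), (0,3)(W); every one is W ⇒ L
(2,2): moves to (0,2)(W), (2,0)(W), (1,1)(W); every one is W ⇒ L
(2,3): moves to (0,3)(W), (2,1)(W), (1,2)(W); every one is W ⇒ L
Every other cell has at least one move into one of the L cells above, so it is W.
From (2,5), the L positions reachable in one move are: (0,5), (2,3), (1,4). Any move reaching one of these is winning.

Move to (0,5).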